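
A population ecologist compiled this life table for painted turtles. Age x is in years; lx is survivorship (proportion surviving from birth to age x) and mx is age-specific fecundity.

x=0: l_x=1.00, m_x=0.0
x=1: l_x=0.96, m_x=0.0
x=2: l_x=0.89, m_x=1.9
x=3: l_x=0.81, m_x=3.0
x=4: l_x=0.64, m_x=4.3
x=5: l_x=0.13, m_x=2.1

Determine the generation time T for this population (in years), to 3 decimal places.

lx·mx: 0, 0, 1.691, 2.43, 2.752, 0.273 → R0 = 7.146
x·lx·mx: 0, 0, 3.382, 7.29, 11.008, 1.365 → Σ = 23.045
T = 23.045 / 7.146 = 3.224881… → 3.225

3.225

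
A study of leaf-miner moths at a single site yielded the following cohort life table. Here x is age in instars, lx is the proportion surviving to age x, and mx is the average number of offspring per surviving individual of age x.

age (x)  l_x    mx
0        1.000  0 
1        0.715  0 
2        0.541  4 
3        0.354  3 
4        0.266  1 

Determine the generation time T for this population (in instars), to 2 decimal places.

lx·mx: 0, 0, 2.164, 1.062, 0.266 → R0 = 3.492
x·lx·mx: 0, 0, 4.328, 3.186, 1.064 → Σ = 8.578
T = 8.578 / 3.492 = 2.456472… → 2.46

2.46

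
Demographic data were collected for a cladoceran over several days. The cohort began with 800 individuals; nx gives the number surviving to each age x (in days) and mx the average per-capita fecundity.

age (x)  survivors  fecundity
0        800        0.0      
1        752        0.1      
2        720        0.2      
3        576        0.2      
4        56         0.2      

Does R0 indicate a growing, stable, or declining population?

declining

lx = nx/n0 = nx/800: 1, 0.94, 0.9, 0.72, 0.07
R0 = Σ lx·mx = 0 + 0.094 + 0.18 + 0.144 + 0.014 = 0.432
R0 < 1, so the population is declining.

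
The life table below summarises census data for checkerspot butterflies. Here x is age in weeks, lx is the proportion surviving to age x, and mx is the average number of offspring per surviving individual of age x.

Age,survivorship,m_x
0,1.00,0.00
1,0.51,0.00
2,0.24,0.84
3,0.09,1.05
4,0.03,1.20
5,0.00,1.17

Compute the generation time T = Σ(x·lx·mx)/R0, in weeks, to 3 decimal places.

lx·mx: 0, 0, 0.2016, 0.0945, 0.036, 0 → R0 = 0.3321
x·lx·mx: 0, 0, 0.4032, 0.2835, 0.144, 0 → Σ = 0.8307
T = 0.8307 / 0.3321 = 2.501355… → 2.501

2.501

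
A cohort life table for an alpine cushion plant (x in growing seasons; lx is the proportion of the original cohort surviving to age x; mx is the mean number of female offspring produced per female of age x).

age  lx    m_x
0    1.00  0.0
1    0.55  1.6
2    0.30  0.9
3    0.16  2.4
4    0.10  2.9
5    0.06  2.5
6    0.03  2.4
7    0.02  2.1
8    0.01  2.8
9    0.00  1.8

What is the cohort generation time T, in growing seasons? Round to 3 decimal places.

2.567

lx·mx: 0, 0.88, 0.27, 0.384, 0.29, 0.15, 0.072, 0.042, 0.028, 0 → R0 = 2.116
x·lx·mx: 0, 0.88, 0.54, 1.152, 1.16, 0.75, 0.432, 0.294, 0.224, 0 → Σ = 5.432
T = 5.432 / 2.116 = 2.567108… → 2.567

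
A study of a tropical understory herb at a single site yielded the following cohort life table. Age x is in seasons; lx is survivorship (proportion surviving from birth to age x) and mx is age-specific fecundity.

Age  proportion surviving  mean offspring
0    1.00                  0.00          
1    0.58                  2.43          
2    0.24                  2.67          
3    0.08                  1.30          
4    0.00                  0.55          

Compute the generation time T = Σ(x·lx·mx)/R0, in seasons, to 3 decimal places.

lx·mx: 0, 1.4094, 0.6408, 0.104, 0 → R0 = 2.1542
x·lx·mx: 0, 1.4094, 1.2816, 0.312, 0 → Σ = 3.003
T = 3.003 / 2.1542 = 1.394021… → 1.394

1.394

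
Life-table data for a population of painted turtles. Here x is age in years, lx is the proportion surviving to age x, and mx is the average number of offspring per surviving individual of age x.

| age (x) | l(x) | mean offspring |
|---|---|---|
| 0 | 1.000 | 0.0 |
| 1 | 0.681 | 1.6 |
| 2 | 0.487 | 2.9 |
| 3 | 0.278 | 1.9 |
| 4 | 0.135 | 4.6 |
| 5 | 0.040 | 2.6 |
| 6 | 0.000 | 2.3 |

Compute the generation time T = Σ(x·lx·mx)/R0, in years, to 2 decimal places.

lx·mx: 0, 1.0896, 1.4123, 0.5282, 0.621, 0.104, 0 → R0 = 3.7551
x·lx·mx: 0, 1.0896, 2.8246, 1.5846, 2.484, 0.52, 0 → Σ = 8.5028
T = 8.5028 / 3.7551 = 2.264334… → 2.26

2.26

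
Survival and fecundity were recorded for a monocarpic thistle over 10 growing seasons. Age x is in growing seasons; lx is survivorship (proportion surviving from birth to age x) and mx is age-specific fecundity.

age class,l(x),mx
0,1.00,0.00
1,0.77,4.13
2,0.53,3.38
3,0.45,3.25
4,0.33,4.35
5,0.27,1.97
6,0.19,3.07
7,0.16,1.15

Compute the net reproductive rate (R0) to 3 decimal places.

lx·mx by age: 0, 3.1801, 1.7914, 1.4625, 1.4355, 0.5319, 0.5833, 0.184
R0 = Σ lx·mx = 9.1687 → 9.169

9.169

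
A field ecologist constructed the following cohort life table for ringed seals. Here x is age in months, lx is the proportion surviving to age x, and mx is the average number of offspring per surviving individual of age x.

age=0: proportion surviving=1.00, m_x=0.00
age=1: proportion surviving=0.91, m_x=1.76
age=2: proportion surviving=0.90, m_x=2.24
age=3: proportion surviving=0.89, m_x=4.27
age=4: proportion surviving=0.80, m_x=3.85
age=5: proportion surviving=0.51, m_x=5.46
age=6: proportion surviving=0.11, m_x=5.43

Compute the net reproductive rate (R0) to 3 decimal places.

13.880

lx·mx by age: 0, 1.6016, 2.016, 3.8003, 3.08, 2.7846, 0.5973
R0 = Σ lx·mx = 13.8798 → 13.880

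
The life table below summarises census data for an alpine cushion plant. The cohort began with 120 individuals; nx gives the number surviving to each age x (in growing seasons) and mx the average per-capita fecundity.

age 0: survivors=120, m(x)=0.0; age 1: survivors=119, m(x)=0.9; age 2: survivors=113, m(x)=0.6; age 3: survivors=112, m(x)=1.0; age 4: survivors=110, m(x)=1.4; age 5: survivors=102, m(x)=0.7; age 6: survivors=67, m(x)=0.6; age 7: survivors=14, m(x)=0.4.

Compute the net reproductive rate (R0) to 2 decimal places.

lx = nx/n0 = nx/120: 1, 0.99167…, 0.94167…, 0.93333…, 0.91667…, 0.85, 0.55833…, 0.11667…
lx·mx by age: 0, 0.8925…, 0.565…, 0.933333…, 1.283333…, 0.595, 0.335…, 0.046667…
R0 = Σ lx·mx = 4.650833… → 4.65

4.65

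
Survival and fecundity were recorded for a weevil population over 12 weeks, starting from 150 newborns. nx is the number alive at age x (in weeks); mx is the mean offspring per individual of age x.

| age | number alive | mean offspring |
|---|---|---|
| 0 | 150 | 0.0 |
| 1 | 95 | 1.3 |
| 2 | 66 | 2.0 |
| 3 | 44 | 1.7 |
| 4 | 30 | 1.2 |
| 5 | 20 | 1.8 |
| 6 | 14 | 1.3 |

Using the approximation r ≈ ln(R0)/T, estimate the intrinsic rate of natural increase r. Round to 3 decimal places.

0.415

lx = nx/n0 = nx/150: 1, 0.63333…, 0.44, 0.29333…, 0.2, 0.13333…, 0.09333…
R0 = Σ lx·mx = 0 + 0.82333… + 0.88 + 0.49867… + 0.24 + 0.24… + 0.12133… = 2.803333…
Σ x·lx·mx = 6.967333…; T = 6.967333…/2.803333… = 2.48537…
r ≈ ln(R0)/T = ln(2.803333…)/2.48537… = 0.41475… → 0.415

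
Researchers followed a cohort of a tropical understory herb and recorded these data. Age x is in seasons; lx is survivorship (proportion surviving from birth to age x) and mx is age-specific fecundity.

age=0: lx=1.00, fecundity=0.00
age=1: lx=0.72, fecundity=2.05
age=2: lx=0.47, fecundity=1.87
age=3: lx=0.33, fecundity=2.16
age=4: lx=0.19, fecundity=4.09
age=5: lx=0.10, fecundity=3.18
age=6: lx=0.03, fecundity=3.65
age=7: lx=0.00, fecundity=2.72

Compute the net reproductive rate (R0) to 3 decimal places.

lx·mx by age: 0, 1.476, 0.8789, 0.7128, 0.7771, 0.318, 0.1095, 0
R0 = Σ lx·mx = 4.2723 → 4.272

4.272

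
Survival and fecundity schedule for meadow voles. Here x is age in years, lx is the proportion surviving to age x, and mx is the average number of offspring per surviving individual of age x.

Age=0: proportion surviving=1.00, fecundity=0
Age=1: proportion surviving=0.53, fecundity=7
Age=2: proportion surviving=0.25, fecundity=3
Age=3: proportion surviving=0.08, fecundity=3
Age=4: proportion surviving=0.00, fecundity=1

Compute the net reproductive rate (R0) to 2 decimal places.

4.70

lx·mx by age: 0, 3.71, 0.75, 0.24, 0
R0 = Σ lx·mx = 4.7 → 4.70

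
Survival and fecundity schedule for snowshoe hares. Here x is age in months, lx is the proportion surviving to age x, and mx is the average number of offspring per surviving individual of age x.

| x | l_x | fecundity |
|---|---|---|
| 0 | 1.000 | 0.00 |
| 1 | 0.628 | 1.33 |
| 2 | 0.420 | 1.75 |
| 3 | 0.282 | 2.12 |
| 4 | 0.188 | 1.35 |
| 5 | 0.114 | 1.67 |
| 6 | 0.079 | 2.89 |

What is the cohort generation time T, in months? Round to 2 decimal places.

2.62

lx·mx: 0, 0.83524, 0.735, 0.59784, 0.2538, 0.19038, 0.22831 → R0 = 2.84057
x·lx·mx: 0, 0.83524, 1.47, 1.79352, 1.0152, 0.9519, 1.36986 → Σ = 7.43572
T = 7.43572 / 2.84057 = 2.617686… → 2.62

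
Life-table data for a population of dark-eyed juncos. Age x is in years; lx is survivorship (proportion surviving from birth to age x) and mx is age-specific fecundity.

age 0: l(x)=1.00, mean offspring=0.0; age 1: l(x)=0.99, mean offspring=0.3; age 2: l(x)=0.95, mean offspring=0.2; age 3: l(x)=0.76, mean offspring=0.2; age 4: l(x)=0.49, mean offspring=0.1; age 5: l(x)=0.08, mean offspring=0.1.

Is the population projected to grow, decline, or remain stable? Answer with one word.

declining

R0 = Σ lx·mx = 0 + 0.297 + 0.19 + 0.152 + 0.049 + 0.008 = 0.696
R0 < 1, so the population is declining.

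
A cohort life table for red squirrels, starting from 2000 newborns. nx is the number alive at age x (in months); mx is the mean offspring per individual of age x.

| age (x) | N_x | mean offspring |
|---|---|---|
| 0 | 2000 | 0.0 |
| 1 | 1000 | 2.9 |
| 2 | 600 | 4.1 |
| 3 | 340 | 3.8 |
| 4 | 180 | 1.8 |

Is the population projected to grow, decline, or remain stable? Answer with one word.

growing

lx = nx/n0 = nx/2000: 1, 0.5, 0.3, 0.17, 0.09
R0 = Σ lx·mx = 0 + 1.45 + 1.23 + 0.646 + 0.162 = 3.488
R0 > 1, so the population is growing.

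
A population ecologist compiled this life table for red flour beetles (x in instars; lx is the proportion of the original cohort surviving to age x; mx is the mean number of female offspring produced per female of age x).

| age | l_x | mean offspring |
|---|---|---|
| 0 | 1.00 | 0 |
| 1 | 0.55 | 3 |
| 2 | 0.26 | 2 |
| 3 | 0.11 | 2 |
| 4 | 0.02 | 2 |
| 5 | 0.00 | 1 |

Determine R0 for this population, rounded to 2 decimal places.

2.43

lx·mx by age: 0, 1.65, 0.52, 0.22, 0.04, 0
R0 = Σ lx·mx = 2.43 → 2.43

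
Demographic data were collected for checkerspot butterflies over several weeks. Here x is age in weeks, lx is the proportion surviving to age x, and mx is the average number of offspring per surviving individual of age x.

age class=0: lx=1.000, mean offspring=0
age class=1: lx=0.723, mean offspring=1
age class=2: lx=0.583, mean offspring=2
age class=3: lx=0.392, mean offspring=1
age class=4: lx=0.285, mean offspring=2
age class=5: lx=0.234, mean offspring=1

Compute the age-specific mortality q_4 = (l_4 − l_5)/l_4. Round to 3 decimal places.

0.179

q_4 = (l_4 − l_5) / l_4 = (0.285 − 0.234) / 0.285
     = 0.051 / 0.285 = 0.178947… → 0.179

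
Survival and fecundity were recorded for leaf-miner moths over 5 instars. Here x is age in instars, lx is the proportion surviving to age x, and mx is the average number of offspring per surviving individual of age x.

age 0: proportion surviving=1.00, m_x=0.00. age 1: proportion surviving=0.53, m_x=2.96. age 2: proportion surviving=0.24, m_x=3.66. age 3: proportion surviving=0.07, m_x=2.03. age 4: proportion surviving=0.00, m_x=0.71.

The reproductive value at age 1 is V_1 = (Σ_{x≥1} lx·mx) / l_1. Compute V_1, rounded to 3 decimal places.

4.885

lx·mx for x ≥ 1: 1.5688, 0.8784, 0.1421, 0 → sum = 2.5893
V_1 = 2.5893 / l_1 = 2.5893 / 0.53 = 4.885472… → 4.885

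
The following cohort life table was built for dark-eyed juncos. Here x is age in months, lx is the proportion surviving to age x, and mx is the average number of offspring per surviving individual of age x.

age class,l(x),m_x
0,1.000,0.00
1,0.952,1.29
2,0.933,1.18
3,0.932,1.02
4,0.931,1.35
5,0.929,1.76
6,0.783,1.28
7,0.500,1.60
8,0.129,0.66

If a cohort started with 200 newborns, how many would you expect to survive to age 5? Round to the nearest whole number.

186

Expected survivors = N0 · l_5 = 200 × 0.929 = 185.8 → 186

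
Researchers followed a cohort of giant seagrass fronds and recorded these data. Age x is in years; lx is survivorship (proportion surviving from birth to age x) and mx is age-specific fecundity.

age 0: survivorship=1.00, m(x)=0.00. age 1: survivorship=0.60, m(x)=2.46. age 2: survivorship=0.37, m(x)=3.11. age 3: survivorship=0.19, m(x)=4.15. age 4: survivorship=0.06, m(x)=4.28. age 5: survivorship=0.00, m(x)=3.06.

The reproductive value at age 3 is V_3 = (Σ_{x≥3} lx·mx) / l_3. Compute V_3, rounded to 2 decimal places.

lx·mx for x ≥ 3: 0.7885, 0.2568, 0 → sum = 1.0453
V_3 = 1.0453 / l_3 = 1.0453 / 0.19 = 5.501579… → 5.50

5.50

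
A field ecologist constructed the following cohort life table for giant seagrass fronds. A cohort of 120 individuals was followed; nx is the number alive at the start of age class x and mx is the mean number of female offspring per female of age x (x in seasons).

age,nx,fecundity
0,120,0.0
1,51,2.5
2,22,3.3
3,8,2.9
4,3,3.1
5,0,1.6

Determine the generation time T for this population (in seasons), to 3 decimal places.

lx = nx/n0 = nx/120: 1, 0.425, 0.18333…, 0.06667…, 0.025, 0
lx·mx: 0, 1.0625, 0.605…, 0.193333…, 0.0775, 0 → R0 = 1.938333…
x·lx·mx: 0, 1.0625, 1.21…, 0.58…, 0.31, 0 → Σ = 3.1625…
T = 3.1625… / 1.938333… = 1.631556… → 1.632

1.632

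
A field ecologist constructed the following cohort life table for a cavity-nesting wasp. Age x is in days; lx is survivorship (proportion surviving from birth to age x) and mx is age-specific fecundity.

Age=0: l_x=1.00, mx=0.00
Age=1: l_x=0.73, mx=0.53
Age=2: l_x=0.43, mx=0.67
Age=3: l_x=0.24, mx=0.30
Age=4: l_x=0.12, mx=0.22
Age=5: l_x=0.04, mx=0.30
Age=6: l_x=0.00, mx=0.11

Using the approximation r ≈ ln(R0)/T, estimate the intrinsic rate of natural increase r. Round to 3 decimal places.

-0.141

R0 = Σ lx·mx = 0 + 0.3869 + 0.2881 + 0.072 + 0.0264 + 0.012 + 0 = 0.7854
Σ x·lx·mx = 1.3447; T = 1.3447/0.7854 = 1.71212…
r ≈ ln(R0)/T = ln(0.7854)/1.71212… = -0.14109… → -0.141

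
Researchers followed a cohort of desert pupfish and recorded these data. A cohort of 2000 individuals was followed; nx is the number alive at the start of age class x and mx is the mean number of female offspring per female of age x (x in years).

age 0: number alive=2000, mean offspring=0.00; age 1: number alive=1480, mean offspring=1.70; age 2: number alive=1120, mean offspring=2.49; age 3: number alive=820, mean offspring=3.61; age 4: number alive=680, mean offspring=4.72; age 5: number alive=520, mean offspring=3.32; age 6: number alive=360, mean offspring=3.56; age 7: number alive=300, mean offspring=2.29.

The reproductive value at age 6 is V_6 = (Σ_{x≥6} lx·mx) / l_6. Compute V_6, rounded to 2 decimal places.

lx = nx/n0 = nx/2000: 1, 0.74, 0.56, 0.41, 0.34, 0.26, 0.18, 0.15
lx·mx for x ≥ 6: 0.6408, 0.3435 → sum = 0.9843
V_6 = 0.9843 / l_6 = 0.9843 / 0.18 = 5.468333… → 5.47

5.47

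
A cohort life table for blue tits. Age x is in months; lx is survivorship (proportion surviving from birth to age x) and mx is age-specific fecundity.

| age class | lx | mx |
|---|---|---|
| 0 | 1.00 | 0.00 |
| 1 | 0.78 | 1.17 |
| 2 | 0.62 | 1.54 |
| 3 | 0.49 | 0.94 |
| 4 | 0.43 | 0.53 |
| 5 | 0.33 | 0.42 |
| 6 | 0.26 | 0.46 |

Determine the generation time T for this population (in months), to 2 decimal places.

lx·mx: 0, 0.9126, 0.9548, 0.4606, 0.2279, 0.1386, 0.1196 → R0 = 2.8141
x·lx·mx: 0, 0.9126, 1.9096, 1.3818, 0.9116, 0.693, 0.7176 → Σ = 6.5262
T = 6.5262 / 2.8141 = 2.319107… → 2.32

2.32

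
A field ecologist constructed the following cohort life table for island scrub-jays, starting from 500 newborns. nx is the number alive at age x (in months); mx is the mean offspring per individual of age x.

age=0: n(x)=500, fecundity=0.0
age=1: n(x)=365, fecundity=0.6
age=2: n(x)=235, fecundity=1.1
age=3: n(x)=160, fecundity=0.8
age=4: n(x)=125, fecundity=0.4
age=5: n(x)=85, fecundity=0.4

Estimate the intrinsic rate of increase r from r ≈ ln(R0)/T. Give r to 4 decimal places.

0.1487

lx = nx/n0 = nx/500: 1, 0.73, 0.47, 0.32, 0.25, 0.17
R0 = Σ lx·mx = 0 + 0.438 + 0.517 + 0.256 + 0.1 + 0.068 = 1.379
Σ x·lx·mx = 2.98; T = 2.98/1.379 = 2.16099…
r ≈ ln(R0)/T = ln(1.379)/2.16099… = 0.148709… → 0.1487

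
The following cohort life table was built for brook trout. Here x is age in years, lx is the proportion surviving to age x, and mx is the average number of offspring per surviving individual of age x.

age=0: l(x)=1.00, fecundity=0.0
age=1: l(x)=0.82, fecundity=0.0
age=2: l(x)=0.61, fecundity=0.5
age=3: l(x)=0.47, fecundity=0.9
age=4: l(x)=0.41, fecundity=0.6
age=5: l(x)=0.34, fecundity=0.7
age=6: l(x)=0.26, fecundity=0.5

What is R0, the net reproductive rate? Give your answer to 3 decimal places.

lx·mx by age: 0, 0, 0.305, 0.423, 0.246, 0.238, 0.13
R0 = Σ lx·mx = 1.342 → 1.342

1.342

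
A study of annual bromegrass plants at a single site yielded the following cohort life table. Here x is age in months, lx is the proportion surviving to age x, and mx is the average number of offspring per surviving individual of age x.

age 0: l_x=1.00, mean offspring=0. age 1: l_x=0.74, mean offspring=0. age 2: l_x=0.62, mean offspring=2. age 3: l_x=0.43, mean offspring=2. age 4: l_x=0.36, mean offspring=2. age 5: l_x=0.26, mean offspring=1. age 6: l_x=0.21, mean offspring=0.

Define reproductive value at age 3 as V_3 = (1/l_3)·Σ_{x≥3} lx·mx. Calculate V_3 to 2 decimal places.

4.28

lx·mx for x ≥ 3: 0.86, 0.72, 0.26, 0 → sum = 1.84
V_3 = 1.84 / l_3 = 1.84 / 0.43 = 4.27907… → 4.28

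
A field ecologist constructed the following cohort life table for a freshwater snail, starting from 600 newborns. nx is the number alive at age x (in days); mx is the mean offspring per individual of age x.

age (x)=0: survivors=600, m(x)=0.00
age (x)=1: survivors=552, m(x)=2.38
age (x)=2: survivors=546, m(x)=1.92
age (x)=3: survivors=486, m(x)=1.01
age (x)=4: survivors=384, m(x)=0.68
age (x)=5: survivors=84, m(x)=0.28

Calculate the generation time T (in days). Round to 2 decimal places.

lx = nx/n0 = nx/600: 1, 0.92, 0.91, 0.81, 0.64, 0.14
lx·mx: 0, 2.1896, 1.7472, 0.8181, 0.4352, 0.0392 → R0 = 5.2293
x·lx·mx: 0, 2.1896, 3.4944, 2.4543, 1.7408, 0.196 → Σ = 10.0751
T = 10.0751 / 5.2293 = 1.926663… → 1.93

1.93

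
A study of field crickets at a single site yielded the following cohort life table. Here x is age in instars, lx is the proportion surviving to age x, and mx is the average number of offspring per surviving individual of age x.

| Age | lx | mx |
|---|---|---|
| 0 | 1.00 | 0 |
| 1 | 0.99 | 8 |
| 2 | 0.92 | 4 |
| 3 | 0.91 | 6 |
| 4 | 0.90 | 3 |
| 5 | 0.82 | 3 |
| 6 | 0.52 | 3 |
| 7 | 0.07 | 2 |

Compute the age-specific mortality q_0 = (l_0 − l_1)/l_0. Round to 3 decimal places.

0.010

q_0 = (l_0 − l_1) / l_0 = (1 − 0.99) / 1
     = 0.01 / 1 = 0.01 → 0.010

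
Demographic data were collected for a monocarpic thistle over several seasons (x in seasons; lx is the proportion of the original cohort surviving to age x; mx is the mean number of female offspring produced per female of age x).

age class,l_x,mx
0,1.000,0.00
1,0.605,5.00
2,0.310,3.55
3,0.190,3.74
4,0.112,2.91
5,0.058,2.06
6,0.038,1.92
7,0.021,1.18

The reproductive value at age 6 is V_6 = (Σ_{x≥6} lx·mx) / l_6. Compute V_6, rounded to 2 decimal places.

2.57

lx·mx for x ≥ 6: 0.07296, 0.02478 → sum = 0.09774
V_6 = 0.09774 / l_6 = 0.09774 / 0.038 = 2.572105… → 2.57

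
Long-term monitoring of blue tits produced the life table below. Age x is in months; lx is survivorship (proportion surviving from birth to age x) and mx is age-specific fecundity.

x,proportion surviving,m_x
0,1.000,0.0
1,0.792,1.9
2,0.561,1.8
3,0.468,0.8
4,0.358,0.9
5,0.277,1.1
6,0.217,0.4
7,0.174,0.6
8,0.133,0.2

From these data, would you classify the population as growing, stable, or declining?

growing

R0 = Σ lx·mx = 0 + 1.5048 + 1.0098 + 0.3744 + 0.3222 + 0.3047 + 0.0868 + 0.1044 + 0.0266 = 3.7337
R0 > 1, so the population is growing.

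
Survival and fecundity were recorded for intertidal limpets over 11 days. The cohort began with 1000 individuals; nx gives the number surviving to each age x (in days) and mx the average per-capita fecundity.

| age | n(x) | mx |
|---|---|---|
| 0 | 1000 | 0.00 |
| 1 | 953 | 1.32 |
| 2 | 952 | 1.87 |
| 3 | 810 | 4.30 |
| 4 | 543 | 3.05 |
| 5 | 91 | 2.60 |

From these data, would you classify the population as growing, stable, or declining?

growing

lx = nx/n0 = nx/1000: 1, 0.953, 0.952, 0.81, 0.543, 0.091
R0 = Σ lx·mx = 0 + 1.25796 + 1.78024 + 3.483 + 1.65615 + 0.2366 = 8.41395
R0 > 1, so the population is growing.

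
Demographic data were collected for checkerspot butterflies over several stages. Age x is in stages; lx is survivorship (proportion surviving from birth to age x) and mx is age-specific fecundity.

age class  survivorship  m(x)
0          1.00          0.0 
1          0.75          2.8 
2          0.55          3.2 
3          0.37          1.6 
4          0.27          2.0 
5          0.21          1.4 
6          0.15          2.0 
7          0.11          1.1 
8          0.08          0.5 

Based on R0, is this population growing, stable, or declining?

R0 = Σ lx·mx = 0 + 2.1 + 1.76 + 0.592 + 0.54 + 0.294 + 0.3 + 0.121 + 0.04 = 5.747
R0 > 1, so the population is growing.

growing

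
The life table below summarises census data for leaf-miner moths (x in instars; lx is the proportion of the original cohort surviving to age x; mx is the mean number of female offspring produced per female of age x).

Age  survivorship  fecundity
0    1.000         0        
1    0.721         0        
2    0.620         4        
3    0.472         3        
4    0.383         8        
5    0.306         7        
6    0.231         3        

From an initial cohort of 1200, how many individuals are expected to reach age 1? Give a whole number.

865

Expected survivors = N0 · l_1 = 1200 × 0.721 = 865.2 → 865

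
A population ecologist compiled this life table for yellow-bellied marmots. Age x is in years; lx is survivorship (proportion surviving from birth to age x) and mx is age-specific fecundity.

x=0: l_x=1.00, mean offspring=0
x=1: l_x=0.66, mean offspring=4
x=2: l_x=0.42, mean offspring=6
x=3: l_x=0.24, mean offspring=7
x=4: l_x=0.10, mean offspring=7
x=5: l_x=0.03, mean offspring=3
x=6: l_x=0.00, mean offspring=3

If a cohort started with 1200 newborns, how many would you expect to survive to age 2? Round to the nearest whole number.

504

Expected survivors = N0 · l_2 = 1200 × 0.42 = 504 → 504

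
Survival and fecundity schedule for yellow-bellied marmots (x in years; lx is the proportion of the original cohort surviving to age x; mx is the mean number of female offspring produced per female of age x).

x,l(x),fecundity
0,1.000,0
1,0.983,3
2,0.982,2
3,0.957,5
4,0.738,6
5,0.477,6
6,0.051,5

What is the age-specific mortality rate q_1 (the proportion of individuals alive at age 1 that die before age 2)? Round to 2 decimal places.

q_1 = (l_1 − l_2) / l_1 = (0.983 − 0.982) / 0.983
     = 0.001 / 0.983 = 0.001017… → 0.00

0.00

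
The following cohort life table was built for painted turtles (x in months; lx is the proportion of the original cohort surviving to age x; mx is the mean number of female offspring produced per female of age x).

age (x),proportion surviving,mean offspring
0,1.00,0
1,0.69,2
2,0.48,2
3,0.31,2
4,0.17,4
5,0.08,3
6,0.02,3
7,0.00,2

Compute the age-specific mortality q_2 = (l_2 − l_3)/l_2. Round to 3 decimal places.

0.354

q_2 = (l_2 − l_3) / l_2 = (0.48 − 0.31) / 0.48
     = 0.17 / 0.48 = 0.354167… → 0.354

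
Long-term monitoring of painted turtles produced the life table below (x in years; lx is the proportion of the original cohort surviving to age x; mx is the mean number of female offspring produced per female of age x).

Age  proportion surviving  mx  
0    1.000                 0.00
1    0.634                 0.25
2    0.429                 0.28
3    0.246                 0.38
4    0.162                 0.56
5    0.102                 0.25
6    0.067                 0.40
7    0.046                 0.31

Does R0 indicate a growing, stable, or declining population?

declining

R0 = Σ lx·mx = 0 + 0.1585 + 0.12012 + 0.09348 + 0.09072 + 0.0255 + 0.0268 + 0.01426 = 0.52938
R0 < 1, so the population is declining.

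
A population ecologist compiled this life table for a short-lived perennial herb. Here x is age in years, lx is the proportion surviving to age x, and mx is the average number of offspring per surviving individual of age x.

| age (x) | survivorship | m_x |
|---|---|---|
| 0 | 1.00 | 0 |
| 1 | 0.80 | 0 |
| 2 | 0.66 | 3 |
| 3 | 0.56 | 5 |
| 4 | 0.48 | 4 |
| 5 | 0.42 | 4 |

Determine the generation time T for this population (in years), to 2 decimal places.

lx·mx: 0, 0, 1.98, 2.8, 1.92, 1.68 → R0 = 8.38
x·lx·mx: 0, 0, 3.96, 8.4, 7.68, 8.4 → Σ = 28.44
T = 28.44 / 8.38 = 3.393795… → 3.39

3.39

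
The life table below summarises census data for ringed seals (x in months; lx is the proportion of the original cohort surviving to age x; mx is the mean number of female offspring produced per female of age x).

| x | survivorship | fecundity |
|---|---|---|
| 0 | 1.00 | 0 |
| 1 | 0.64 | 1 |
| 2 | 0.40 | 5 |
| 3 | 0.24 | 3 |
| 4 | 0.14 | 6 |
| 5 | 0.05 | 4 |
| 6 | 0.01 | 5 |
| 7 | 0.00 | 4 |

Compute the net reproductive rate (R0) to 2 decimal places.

lx·mx by age: 0, 0.64, 2, 0.72, 0.84, 0.2, 0.05, 0
R0 = Σ lx·mx = 4.45 → 4.45

4.45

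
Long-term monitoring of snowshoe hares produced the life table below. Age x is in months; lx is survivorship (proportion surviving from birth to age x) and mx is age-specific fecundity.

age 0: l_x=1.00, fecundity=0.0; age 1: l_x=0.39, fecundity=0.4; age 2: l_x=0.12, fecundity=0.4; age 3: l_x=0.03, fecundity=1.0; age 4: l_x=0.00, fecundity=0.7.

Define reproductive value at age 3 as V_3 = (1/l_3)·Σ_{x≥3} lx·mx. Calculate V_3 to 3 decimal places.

1.000

lx·mx for x ≥ 3: 0.03, 0 → sum = 0.03
V_3 = 0.03 / l_3 = 0.03 / 0.03 = 1 → 1.000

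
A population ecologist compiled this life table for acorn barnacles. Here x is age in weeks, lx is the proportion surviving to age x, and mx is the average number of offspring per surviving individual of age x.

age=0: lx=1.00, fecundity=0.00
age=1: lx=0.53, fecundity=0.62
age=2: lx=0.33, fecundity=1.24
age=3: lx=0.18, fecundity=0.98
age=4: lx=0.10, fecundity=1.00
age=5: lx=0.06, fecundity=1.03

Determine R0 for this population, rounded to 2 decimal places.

lx·mx by age: 0, 0.3286, 0.4092, 0.1764, 0.1, 0.0618
R0 = Σ lx·mx = 1.076 → 1.08

1.08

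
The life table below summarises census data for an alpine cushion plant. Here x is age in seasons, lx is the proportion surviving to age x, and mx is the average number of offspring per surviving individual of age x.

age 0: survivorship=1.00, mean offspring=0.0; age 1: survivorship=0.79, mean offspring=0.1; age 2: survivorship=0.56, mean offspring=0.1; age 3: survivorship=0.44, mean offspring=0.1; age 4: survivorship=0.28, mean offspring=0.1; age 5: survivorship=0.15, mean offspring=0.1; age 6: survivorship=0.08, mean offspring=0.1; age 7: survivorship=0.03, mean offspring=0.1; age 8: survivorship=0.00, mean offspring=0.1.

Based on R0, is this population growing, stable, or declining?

R0 = Σ lx·mx = 0 + 0.079 + 0.056 + 0.044 + 0.028 + 0.015 + 0.008 + 0.003 + 0 = 0.233
R0 < 1, so the population is declining.

declining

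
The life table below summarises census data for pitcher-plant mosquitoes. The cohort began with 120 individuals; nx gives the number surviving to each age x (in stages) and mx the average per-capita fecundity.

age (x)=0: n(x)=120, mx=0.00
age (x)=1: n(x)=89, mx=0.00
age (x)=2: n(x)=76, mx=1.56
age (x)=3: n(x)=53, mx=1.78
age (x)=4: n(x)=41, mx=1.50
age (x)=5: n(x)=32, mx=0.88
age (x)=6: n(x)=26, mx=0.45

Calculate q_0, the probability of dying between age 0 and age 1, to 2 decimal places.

lx = nx/n0 = nx/120: 1, 0.74167…, 0.63333…, 0.44167…, 0.34167…, 0.26667…, 0.21667…
q_0 = (l_0 − l_1) / l_0 = (1 − 0.741667…) / 1
     = 0.258333… / 1 = 0.258333… → 0.26

0.26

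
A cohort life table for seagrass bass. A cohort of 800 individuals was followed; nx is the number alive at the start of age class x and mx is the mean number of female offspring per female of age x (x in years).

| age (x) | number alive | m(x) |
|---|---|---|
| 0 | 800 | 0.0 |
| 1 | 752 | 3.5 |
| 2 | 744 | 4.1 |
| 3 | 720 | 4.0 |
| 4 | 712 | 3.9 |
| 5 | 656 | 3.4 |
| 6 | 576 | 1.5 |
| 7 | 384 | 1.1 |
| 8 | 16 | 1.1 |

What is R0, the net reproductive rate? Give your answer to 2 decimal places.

18.59

lx = nx/n0 = nx/800: 1, 0.94, 0.93, 0.9, 0.89, 0.82, 0.72, 0.48, 0.02
lx·mx by age: 0, 3.29, 3.813, 3.6, 3.471, 2.788, 1.08, 0.528, 0.022
R0 = Σ lx·mx = 18.592 → 18.59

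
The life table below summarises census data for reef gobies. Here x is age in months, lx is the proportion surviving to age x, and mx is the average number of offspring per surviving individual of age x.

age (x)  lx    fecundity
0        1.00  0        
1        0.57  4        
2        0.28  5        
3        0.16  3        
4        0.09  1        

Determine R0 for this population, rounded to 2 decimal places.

4.25

lx·mx by age: 0, 2.28, 1.4, 0.48, 0.09
R0 = Σ lx·mx = 4.25 → 4.25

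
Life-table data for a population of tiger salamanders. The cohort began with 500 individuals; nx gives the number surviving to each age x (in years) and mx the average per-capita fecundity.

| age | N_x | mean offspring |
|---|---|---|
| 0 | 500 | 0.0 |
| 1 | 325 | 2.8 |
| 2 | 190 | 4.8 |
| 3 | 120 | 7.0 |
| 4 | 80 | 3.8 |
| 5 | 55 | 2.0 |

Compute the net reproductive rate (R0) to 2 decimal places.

lx = nx/n0 = nx/500: 1, 0.65, 0.38, 0.24, 0.16, 0.11
lx·mx by age: 0, 1.82, 1.824, 1.68, 0.608, 0.22
R0 = Σ lx·mx = 6.152 → 6.15

6.15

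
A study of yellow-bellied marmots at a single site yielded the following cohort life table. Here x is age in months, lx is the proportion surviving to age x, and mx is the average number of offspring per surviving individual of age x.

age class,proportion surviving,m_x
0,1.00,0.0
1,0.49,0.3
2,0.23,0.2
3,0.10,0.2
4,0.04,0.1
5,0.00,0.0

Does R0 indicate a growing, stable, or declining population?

declining

R0 = Σ lx·mx = 0 + 0.147 + 0.046 + 0.02 + 0.004 + 0 = 0.217
R0 < 1, so the population is declining.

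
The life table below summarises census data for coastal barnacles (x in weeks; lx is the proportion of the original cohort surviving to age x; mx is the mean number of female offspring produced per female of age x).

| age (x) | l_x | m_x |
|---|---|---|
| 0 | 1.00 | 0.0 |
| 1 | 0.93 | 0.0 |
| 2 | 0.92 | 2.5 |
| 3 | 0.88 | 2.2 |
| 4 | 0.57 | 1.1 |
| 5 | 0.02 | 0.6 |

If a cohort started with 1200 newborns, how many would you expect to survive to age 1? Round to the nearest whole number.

Expected survivors = N0 · l_1 = 1200 × 0.93 = 1116 → 1116

1116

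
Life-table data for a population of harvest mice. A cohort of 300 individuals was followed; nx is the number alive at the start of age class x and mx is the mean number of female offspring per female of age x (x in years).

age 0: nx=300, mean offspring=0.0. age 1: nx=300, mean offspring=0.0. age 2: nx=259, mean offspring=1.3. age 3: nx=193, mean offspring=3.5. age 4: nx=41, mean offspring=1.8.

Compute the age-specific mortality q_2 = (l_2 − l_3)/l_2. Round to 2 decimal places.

lx = nx/n0 = nx/300: 1, 1, 0.86333…, 0.64333…, 0.13667…
q_2 = (l_2 − l_3) / l_2 = (0.863333… − 0.643333…) / 0.863333…
     = 0.22… / 0.863333… = 0.254826… → 0.25

0.25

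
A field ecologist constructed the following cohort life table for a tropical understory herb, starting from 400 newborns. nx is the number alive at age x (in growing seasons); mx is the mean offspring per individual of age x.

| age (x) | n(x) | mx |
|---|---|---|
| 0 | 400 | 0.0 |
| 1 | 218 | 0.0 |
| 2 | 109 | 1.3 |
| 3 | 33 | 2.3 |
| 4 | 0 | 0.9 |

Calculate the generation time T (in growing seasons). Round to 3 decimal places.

2.349

lx = nx/n0 = nx/400: 1, 0.545, 0.2725, 0.0825, 0
lx·mx: 0, 0, 0.35425, 0.18975, 0 → R0 = 0.544
x·lx·mx: 0, 0, 0.7085, 0.56925, 0 → Σ = 1.27775
T = 1.27775 / 0.544 = 2.348805… → 2.349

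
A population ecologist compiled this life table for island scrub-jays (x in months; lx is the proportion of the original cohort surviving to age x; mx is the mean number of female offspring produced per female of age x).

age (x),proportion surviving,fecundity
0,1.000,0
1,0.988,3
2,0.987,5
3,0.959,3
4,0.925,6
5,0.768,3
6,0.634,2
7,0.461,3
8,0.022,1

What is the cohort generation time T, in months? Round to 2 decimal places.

lx·mx: 0, 2.964, 4.935, 2.877, 5.55, 2.304, 1.268, 1.383, 0.022 → R0 = 21.303
x·lx·mx: 0, 2.964, 9.87, 8.631, 22.2, 11.52, 7.608, 9.681, 0.176 → Σ = 72.65
T = 72.65 / 21.303 = 3.410318… → 3.41

3.41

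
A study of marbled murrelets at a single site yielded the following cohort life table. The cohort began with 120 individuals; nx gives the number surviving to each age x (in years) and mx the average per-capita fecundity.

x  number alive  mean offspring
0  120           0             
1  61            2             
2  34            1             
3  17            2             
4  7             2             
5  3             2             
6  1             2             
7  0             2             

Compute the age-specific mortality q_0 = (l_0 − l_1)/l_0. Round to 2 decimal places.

0.49

lx = nx/n0 = nx/120: 1, 0.50833…, 0.28333…, 0.14167…, 0.05833…, 0.025, 0.00833…, 0
q_0 = (l_0 − l_1) / l_0 = (1 − 0.508333…) / 1
     = 0.491667… / 1 = 0.491667… → 0.49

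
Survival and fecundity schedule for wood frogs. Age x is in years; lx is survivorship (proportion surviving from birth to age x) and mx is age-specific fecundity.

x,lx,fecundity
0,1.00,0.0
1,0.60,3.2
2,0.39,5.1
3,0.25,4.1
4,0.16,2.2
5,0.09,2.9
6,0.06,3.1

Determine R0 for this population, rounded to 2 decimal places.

lx·mx by age: 0, 1.92, 1.989, 1.025, 0.352, 0.261, 0.186
R0 = Σ lx·mx = 5.733 → 5.73

5.73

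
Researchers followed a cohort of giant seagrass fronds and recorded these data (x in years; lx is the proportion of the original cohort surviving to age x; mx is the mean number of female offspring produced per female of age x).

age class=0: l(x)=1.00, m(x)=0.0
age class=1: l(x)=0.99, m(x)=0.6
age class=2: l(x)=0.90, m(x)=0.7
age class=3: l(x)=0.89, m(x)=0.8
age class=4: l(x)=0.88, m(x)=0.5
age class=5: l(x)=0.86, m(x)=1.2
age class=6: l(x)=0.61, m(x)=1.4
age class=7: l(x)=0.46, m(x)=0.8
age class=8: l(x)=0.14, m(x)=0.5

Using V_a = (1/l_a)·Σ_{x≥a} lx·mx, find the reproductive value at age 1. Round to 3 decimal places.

4.747

lx·mx for x ≥ 1: 0.594, 0.63, 0.712, 0.44, 1.032, 0.854, 0.368, 0.07 → sum = 4.7
V_1 = 4.7 / l_1 = 4.7 / 0.99 = 4.747475… → 4.747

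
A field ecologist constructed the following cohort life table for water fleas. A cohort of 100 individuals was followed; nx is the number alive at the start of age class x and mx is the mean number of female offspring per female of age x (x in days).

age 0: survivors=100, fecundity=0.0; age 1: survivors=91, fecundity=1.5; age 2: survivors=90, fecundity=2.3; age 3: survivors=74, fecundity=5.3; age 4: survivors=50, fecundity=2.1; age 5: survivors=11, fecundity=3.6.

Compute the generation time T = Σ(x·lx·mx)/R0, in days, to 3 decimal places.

2.664

lx = nx/n0 = nx/100: 1, 0.91, 0.9, 0.74, 0.5, 0.11
lx·mx: 0, 1.365, 2.07, 3.922, 1.05, 0.396 → R0 = 8.803
x·lx·mx: 0, 1.365, 4.14, 11.766, 4.2, 1.98 → Σ = 23.451
T = 23.451 / 8.803 = 2.663978… → 2.664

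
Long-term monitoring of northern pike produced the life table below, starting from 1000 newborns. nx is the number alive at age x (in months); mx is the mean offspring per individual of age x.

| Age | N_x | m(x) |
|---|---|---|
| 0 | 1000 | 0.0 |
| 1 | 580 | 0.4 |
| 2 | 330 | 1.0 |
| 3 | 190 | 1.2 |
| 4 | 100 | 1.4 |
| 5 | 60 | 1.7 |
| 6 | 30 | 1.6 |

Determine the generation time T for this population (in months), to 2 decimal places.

lx = nx/n0 = nx/1000: 1, 0.58, 0.33, 0.19, 0.1, 0.06, 0.03
lx·mx: 0, 0.232, 0.33, 0.228, 0.14, 0.102, 0.048 → R0 = 1.08
x·lx·mx: 0, 0.232, 0.66, 0.684, 0.56, 0.51, 0.288 → Σ = 2.934
T = 2.934 / 1.08 = 2.716667… → 2.72

2.72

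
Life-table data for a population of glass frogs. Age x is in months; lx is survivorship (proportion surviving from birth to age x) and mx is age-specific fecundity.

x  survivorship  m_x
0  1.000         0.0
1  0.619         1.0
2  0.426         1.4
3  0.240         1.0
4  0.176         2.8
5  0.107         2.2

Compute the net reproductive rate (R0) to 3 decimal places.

lx·mx by age: 0, 0.619, 0.5964, 0.24, 0.4928, 0.2354
R0 = Σ lx·mx = 2.1836 → 2.184

2.184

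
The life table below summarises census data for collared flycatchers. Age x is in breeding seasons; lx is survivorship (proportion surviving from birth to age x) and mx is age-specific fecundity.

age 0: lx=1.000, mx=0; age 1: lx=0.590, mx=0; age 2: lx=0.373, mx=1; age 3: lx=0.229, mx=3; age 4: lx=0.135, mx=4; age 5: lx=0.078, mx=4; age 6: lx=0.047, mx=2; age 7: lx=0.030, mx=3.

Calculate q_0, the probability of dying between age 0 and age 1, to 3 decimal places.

0.410

q_0 = (l_0 − l_1) / l_0 = (1 − 0.59) / 1
     = 0.41 / 1 = 0.41 → 0.410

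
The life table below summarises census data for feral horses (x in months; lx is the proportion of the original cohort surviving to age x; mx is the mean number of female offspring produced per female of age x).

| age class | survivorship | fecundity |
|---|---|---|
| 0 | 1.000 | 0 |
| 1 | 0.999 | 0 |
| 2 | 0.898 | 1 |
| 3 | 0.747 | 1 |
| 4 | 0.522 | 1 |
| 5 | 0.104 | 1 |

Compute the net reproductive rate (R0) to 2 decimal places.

lx·mx by age: 0, 0, 0.898, 0.747, 0.522, 0.104
R0 = Σ lx·mx = 2.271 → 2.27

2.27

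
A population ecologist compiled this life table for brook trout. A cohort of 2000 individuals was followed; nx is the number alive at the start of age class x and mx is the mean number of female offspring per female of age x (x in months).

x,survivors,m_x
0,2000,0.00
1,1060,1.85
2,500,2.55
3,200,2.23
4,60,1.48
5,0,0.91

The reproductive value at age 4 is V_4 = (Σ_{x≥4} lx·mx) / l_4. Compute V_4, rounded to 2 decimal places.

lx = nx/n0 = nx/2000: 1, 0.53, 0.25, 0.1, 0.03, 0
lx·mx for x ≥ 4: 0.0444, 0 → sum = 0.0444
V_4 = 0.0444 / l_4 = 0.0444 / 0.03 = 1.48 → 1.48

1.48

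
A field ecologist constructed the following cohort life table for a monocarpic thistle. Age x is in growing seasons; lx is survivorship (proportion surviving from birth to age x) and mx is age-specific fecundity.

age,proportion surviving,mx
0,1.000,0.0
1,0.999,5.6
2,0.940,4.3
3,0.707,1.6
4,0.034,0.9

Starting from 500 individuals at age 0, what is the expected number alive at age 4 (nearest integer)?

17

Expected survivors = N0 · l_4 = 500 × 0.034 = 17 → 17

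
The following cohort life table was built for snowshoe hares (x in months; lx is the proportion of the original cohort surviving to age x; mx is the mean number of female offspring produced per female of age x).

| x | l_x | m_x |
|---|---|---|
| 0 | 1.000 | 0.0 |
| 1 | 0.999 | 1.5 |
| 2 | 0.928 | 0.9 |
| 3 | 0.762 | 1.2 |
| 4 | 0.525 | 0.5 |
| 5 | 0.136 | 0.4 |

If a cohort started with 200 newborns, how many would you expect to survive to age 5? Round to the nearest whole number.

Expected survivors = N0 · l_5 = 200 × 0.136 = 27.2 → 27

27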